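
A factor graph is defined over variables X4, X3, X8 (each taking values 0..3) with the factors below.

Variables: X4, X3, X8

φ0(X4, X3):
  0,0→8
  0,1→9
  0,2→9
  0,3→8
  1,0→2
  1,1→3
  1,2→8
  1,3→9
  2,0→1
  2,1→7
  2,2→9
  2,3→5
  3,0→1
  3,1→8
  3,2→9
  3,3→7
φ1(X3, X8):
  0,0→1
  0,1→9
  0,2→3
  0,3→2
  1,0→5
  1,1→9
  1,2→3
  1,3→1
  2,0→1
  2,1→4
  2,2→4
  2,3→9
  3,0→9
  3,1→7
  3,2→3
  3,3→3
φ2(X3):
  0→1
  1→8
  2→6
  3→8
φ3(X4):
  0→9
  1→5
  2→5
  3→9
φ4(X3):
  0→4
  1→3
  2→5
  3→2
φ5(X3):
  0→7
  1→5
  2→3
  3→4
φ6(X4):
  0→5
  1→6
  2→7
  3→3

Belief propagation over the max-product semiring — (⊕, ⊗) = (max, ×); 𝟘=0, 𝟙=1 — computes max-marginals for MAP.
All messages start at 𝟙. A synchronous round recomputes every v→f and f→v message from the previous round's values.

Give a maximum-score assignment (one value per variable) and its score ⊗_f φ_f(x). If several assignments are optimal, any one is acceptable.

assignment: (X4=0, X3=1, X8=1); score = 437400

init: all messages = 𝟙 over 4 values
r1 m[φ0→X4] = [9, 9, 9, 9]
r1 m[φ0→X3] = [8, 9, 9, 9]
r1 m[φ1→X3] = [9, 9, 9, 9]
r1 m[φ1→X8] = [9, 9, 4, 9]
r1 m[φ2→X3] = [1, 8, 6, 8]
r1 m[φ3→X4] = [9, 5, 5, 9]
r1 m[φ4→X3] = [4, 3, 5, 2]
r1 m[φ5→X3] = [7, 5, 3, 4]
r1 m[φ6→X4] = [5, 6, 7, 3]
r1 m[X4→φ0] = [1, 1, 1, 1]
r1 m[X4→φ3] = [1, 1, 1, 1]
r1 m[X4→φ6] = [1, 1, 1, 1]
r1 m[X3→φ0] = [1, 1, 1, 1]
r1 m[X3→φ1] = [1, 1, 1, 1]
r1 m[X3→φ2] = [1, 1, 1, 1]
r1 m[X3→φ4] = [1, 1, 1, 1]
r1 m[X3→φ5] = [1, 1, 1, 1]
r1 m[X8→φ1] = [1, 1, 1, 1]
r2 m[φ0→X4] = [9, 9, 9, 9]
r2 m[φ0→X3] = [8, 9, 9, 9]
r2 m[φ1→X3] = [9, 9, 9, 9]
r2 m[φ1→X8] = [9, 9, 4, 9]
r2 m[φ2→X3] = [1, 8, 6, 8]
r2 m[φ3→X4] = [9, 5, 5, 9]
r2 m[φ4→X3] = [4, 3, 5, 2]
r2 m[φ5→X3] = [7, 5, 3, 4]
r2 m[φ6→X4] = [5, 6, 7, 3]
r2 m[X4→φ0] = [45, 30, 35, 27]
r2 m[X4→φ3] = [45, 54, 63, 27]
r2 m[X4→φ6] = [81, 45, 45, 81]
r2 m[X3→φ0] = [252, 1080, 810, 576]
r2 m[X3→φ1] = [224, 1080, 810, 576]
r2 m[X3→φ2] = [2016, 1215, 1215, 648]
r2 m[X3→φ4] = [504, 3240, 1458, 2592]
r2 m[X3→φ5] = [288, 1944, 2430, 1296]
r2 m[X8→φ1] = [1, 1, 1, 1]
r3 m[φ0→X4] = [9720, 6480, 7560, 8640]
r3 m[φ0→X3] = [360, 405, 405, 360]
r3 m[φ1→X3] = [9, 9, 9, 9]
r3 m[φ1→X8] = [5400, 9720, 3240, 7290]
r3 m[φ2→X3] = [1, 8, 6, 8]
r3 m[φ3→X4] = [9, 5, 5, 9]
r3 m[φ4→X3] = [4, 3, 5, 2]
r3 m[φ5→X3] = [7, 5, 3, 4]
r3 m[φ6→X4] = [5, 6, 7, 3]
r3 m[X4→φ0] = [45, 30, 35, 27]
r3 m[X4→φ3] = [45, 54, 63, 27]
r3 m[X4→φ6] = [81, 45, 45, 81]
r3 m[X3→φ0] = [252, 1080, 810, 576]
r3 m[X3→φ1] = [224, 1080, 810, 576]
r3 m[X3→φ2] = [2016, 1215, 1215, 648]
r3 m[X3→φ4] = [504, 3240, 1458, 2592]
r3 m[X3→φ5] = [288, 1944, 2430, 1296]
r3 m[X8→φ1] = [1, 1, 1, 1]
r4 m[φ0→X4] = [9720, 6480, 7560, 8640]
r4 m[φ0→X3] = [360, 405, 405, 360]
r4 m[φ1→X3] = [9, 9, 9, 9]
r4 m[φ1→X8] = [5400, 9720, 3240, 7290]
r4 m[φ2→X3] = [1, 8, 6, 8]
r4 m[φ3→X4] = [9, 5, 5, 9]
r4 m[φ4→X3] = [4, 3, 5, 2]
r4 m[φ5→X3] = [7, 5, 3, 4]
r4 m[φ6→X4] = [5, 6, 7, 3]
r4 m[X4→φ0] = [45, 30, 35, 27]
r4 m[X4→φ3] = [48600, 38880, 52920, 25920]
r4 m[X4→φ6] = [87480, 32400, 37800, 77760]
r4 m[X3→φ0] = [252, 1080, 810, 576]
r4 m[X3→φ1] = [10080, 48600, 36450, 23040]
r4 m[X3→φ2] = [90720, 54675, 54675, 25920]
r4 m[X3→φ4] = [22680, 145800, 65610, 103680]
r4 m[X3→φ5] = [12960, 87480, 109350, 51840]
r4 m[X8→φ1] = [1, 1, 1, 1]
r5 m[φ0→X4] = [9720, 6480, 7560, 8640]
r5 m[φ0→X3] = [360, 405, 405, 360]
r5 m[φ1→X3] = [9, 9, 9, 9]
r5 m[φ1→X8] = [243000, 437400, 145800, 328050]
r5 m[φ2→X3] = [1, 8, 6, 8]
r5 m[φ3→X4] = [9, 5, 5, 9]
r5 m[φ4→X3] = [4, 3, 5, 2]
r5 m[φ5→X3] = [7, 5, 3, 4]
r5 m[φ6→X4] = [5, 6, 7, 3]
r5 m[X4→φ0] = [45, 30, 35, 27]
r5 m[X4→φ3] = [48600, 38880, 52920, 25920]
r5 m[X4→φ6] = [87480, 32400, 37800, 77760]
r5 m[X3→φ0] = [252, 1080, 810, 576]
r5 m[X3→φ1] = [10080, 48600, 36450, 23040]
r5 m[X3→φ2] = [90720, 54675, 54675, 25920]
r5 m[X3→φ4] = [22680, 145800, 65610, 103680]
r5 m[X3→φ5] = [12960, 87480, 109350, 51840]
r5 m[X8→φ1] = [1, 1, 1, 1]
r6 m[φ0→X4] = [9720, 6480, 7560, 8640]
r6 m[φ0→X3] = [360, 405, 405, 360]
r6 m[φ1→X3] = [9, 9, 9, 9]
r6 m[φ1→X8] = [243000, 437400, 145800, 328050]
r6 m[φ2→X3] = [1, 8, 6, 8]
r6 m[φ3→X4] = [9, 5, 5, 9]
r6 m[φ4→X3] = [4, 3, 5, 2]
r6 m[φ5→X3] = [7, 5, 3, 4]
r6 m[φ6→X4] = [5, 6, 7, 3]
r6 m[X4→φ0] = [45, 30, 35, 27]
r6 m[X4→φ3] = [48600, 38880, 52920, 25920]
r6 m[X4→φ6] = [87480, 32400, 37800, 77760]
r6 m[X3→φ0] = [252, 1080, 810, 576]
r6 m[X3→φ1] = [10080, 48600, 36450, 23040]
r6 m[X3→φ2] = [90720, 54675, 54675, 25920]
r6 m[X3→φ4] = [22680, 145800, 65610, 103680]
r6 m[X3→φ5] = [12960, 87480, 109350, 51840]
r6 m[X8→φ1] = [1, 1, 1, 1]
fixed point reached at round 6
traceback from X4: (X4=0, X3=1, X8=1), score=437400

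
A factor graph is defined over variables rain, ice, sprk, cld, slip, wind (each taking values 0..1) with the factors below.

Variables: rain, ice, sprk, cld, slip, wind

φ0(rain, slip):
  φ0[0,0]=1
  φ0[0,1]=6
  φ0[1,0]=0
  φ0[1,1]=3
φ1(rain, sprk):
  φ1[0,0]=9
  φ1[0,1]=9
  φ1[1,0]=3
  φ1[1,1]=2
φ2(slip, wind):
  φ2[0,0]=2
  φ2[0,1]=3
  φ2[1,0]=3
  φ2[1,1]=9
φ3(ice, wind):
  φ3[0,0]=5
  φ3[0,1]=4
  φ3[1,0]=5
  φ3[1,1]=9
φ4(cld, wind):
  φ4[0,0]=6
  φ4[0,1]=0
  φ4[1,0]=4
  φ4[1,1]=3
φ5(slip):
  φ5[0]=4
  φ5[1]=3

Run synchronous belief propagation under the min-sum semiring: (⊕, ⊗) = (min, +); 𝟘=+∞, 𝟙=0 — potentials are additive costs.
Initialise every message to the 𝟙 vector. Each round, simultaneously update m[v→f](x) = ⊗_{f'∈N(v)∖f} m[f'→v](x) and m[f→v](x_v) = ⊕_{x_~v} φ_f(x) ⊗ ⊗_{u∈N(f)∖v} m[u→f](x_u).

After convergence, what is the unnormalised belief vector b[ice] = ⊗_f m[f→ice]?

init: all messages = 𝟙 over 2 values
r1 m[φ0→rain] = [1, 0]
r1 m[φ0→slip] = [0, 3]
r1 m[φ1→rain] = [9, 2]
r1 m[φ1→sprk] = [3, 2]
r1 m[φ2→slip] = [2, 3]
r1 m[φ2→wind] = [2, 3]
r1 m[φ3→ice] = [4, 5]
r1 m[φ3→wind] = [5, 4]
r1 m[φ4→cld] = [0, 3]
r1 m[φ4→wind] = [4, 0]
r1 m[φ5→slip] = [4, 3]
r1 m[rain→φ0] = [0, 0]
r1 m[rain→φ1] = [0, 0]
r1 m[ice→φ3] = [0, 0]
r1 m[sprk→φ1] = [0, 0]
r1 m[cld→φ4] = [0, 0]
r1 m[slip→φ0] = [0, 0]
r1 m[slip→φ2] = [0, 0]
r1 m[slip→φ5] = [0, 0]
r1 m[wind→φ2] = [0, 0]
r1 m[wind→φ3] = [0, 0]
r1 m[wind→φ4] = [0, 0]
r2 m[φ0→rain] = [1, 0]
r2 m[φ0→slip] = [0, 3]
r2 m[φ1→rain] = [9, 2]
r2 m[φ1→sprk] = [3, 2]
r2 m[φ2→slip] = [2, 3]
r2 m[φ2→wind] = [2, 3]
r2 m[φ3→ice] = [4, 5]
r2 m[φ3→wind] = [5, 4]
r2 m[φ4→cld] = [0, 3]
r2 m[φ4→wind] = [4, 0]
r2 m[φ5→slip] = [4, 3]
r2 m[rain→φ0] = [9, 2]
r2 m[rain→φ1] = [1, 0]
r2 m[ice→φ3] = [0, 0]
r2 m[sprk→φ1] = [0, 0]
r2 m[cld→φ4] = [0, 0]
r2 m[slip→φ0] = [6, 6]
r2 m[slip→φ2] = [4, 6]
r2 m[slip→φ5] = [2, 6]
r2 m[wind→φ2] = [9, 4]
r2 m[wind→φ3] = [6, 3]
r2 m[wind→φ4] = [7, 7]
r3 m[φ0→rain] = [7, 6]
r3 m[φ0→slip] = [2, 5]
r3 m[φ1→rain] = [9, 2]
r3 m[φ1→sprk] = [3, 2]
r3 m[φ2→slip] = [7, 12]
r3 m[φ2→wind] = [6, 7]
r3 m[φ3→ice] = [7, 11]
r3 m[φ3→wind] = [5, 4]
r3 m[φ4→cld] = [7, 10]
r3 m[φ4→wind] = [4, 0]
r3 m[φ5→slip] = [4, 3]
r3 m[rain→φ0] = [9, 2]
r3 m[rain→φ1] = [1, 0]
r3 m[ice→φ3] = [0, 0]
r3 m[sprk→φ1] = [0, 0]
r3 m[cld→φ4] = [0, 0]
r3 m[slip→φ0] = [6, 6]
r3 m[slip→φ2] = [4, 6]
r3 m[slip→φ5] = [2, 6]
r3 m[wind→φ2] = [9, 4]
r3 m[wind→φ3] = [6, 3]
r3 m[wind→φ4] = [7, 7]
r4 m[φ0→rain] = [7, 6]
r4 m[φ0→slip] = [2, 5]
r4 m[φ1→rain] = [9, 2]
r4 m[φ1→sprk] = [3, 2]
r4 m[φ2→slip] = [7, 12]
r4 m[φ2→wind] = [6, 7]
r4 m[φ3→ice] = [7, 11]
r4 m[φ3→wind] = [5, 4]
r4 m[φ4→cld] = [7, 10]
r4 m[φ4→wind] = [4, 0]
r4 m[φ5→slip] = [4, 3]
r4 m[rain→φ0] = [9, 2]
r4 m[rain→φ1] = [7, 6]
r4 m[ice→φ3] = [0, 0]
r4 m[sprk→φ1] = [0, 0]
r4 m[cld→φ4] = [0, 0]
r4 m[slip→φ0] = [11, 15]
r4 m[slip→φ2] = [6, 8]
r4 m[slip→φ5] = [9, 17]
r4 m[wind→φ2] = [9, 4]
r4 m[wind→φ3] = [10, 7]
r4 m[wind→φ4] = [11, 11]
r5 m[φ0→rain] = [12, 11]
r5 m[φ0→slip] = [2, 5]
r5 m[φ1→rain] = [9, 2]
r5 m[φ1→sprk] = [9, 8]
r5 m[φ2→slip] = [7, 12]
r5 m[φ2→wind] = [8, 9]
r5 m[φ3→ice] = [11, 15]
r5 m[φ3→wind] = [5, 4]
r5 m[φ4→cld] = [11, 14]
r5 m[φ4→wind] = [4, 0]
r5 m[φ5→slip] = [4, 3]
r5 m[rain→φ0] = [9, 2]
r5 m[rain→φ1] = [7, 6]
r5 m[ice→φ3] = [0, 0]
r5 m[sprk→φ1] = [0, 0]
r5 m[cld→φ4] = [0, 0]
r5 m[slip→φ0] = [11, 15]
r5 m[slip→φ2] = [6, 8]
r5 m[slip→φ5] = [9, 17]
r5 m[wind→φ2] = [9, 4]
r5 m[wind→φ3] = [10, 7]
r5 m[wind→φ4] = [11, 11]
r6 m[φ0→rain] = [12, 11]
r6 m[φ0→slip] = [2, 5]
r6 m[φ1→rain] = [9, 2]
r6 m[φ1→sprk] = [9, 8]
r6 m[φ2→slip] = [7, 12]
r6 m[φ2→wind] = [8, 9]
r6 m[φ3→ice] = [11, 15]
r6 m[φ3→wind] = [5, 4]
r6 m[φ4→cld] = [11, 14]
r6 m[φ4→wind] = [4, 0]
r6 m[φ5→slip] = [4, 3]
r6 m[rain→φ0] = [9, 2]
r6 m[rain→φ1] = [12, 11]
r6 m[ice→φ3] = [0, 0]
r6 m[sprk→φ1] = [0, 0]
r6 m[cld→φ4] = [0, 0]
r6 m[slip→φ0] = [11, 15]
r6 m[slip→φ2] = [6, 8]
r6 m[slip→φ5] = [9, 17]
r6 m[wind→φ2] = [9, 4]
r6 m[wind→φ3] = [12, 9]
r6 m[wind→φ4] = [13, 13]
r7 m[φ0→rain] = [12, 11]
r7 m[φ0→slip] = [2, 5]
r7 m[φ1→rain] = [9, 2]
r7 m[φ1→sprk] = [14, 13]
r7 m[φ2→slip] = [7, 12]
r7 m[φ2→wind] = [8, 9]
r7 m[φ3→ice] = [13, 17]
r7 m[φ3→wind] = [5, 4]
r7 m[φ4→cld] = [13, 16]
r7 m[φ4→wind] = [4, 0]
r7 m[φ5→slip] = [4, 3]
r7 m[rain→φ0] = [9, 2]
r7 m[rain→φ1] = [12, 11]
r7 m[ice→φ3] = [0, 0]
r7 m[sprk→φ1] = [0, 0]
r7 m[cld→φ4] = [0, 0]
r7 m[slip→φ0] = [11, 15]
r7 m[slip→φ2] = [6, 8]
r7 m[slip→φ5] = [9, 17]
r7 m[wind→φ2] = [9, 4]
r7 m[wind→φ3] = [12, 9]
r7 m[wind→φ4] = [13, 13]
r8 m[φ0→rain] = [12, 11]
r8 m[φ0→slip] = [2, 5]
r8 m[φ1→rain] = [9, 2]
r8 m[φ1→sprk] = [14, 13]
r8 m[φ2→slip] = [7, 12]
r8 m[φ2→wind] = [8, 9]
r8 m[φ3→ice] = [13, 17]
r8 m[φ3→wind] = [5, 4]
r8 m[φ4→cld] = [13, 16]
r8 m[φ4→wind] = [4, 0]
r8 m[φ5→slip] = [4, 3]
r8 m[rain→φ0] = [9, 2]
r8 m[rain→φ1] = [12, 11]
r8 m[ice→φ3] = [0, 0]
r8 m[sprk→φ1] = [0, 0]
r8 m[cld→φ4] = [0, 0]
r8 m[slip→φ0] = [11, 15]
r8 m[slip→φ2] = [6, 8]
r8 m[slip→φ5] = [9, 17]
r8 m[wind→φ2] = [9, 4]
r8 m[wind→φ3] = [12, 9]
r8 m[wind→φ4] = [13, 13]
fixed point reached at round 8
b[ice] = ⊗ incoming = [13, 17]

b[ice] = [13, 17]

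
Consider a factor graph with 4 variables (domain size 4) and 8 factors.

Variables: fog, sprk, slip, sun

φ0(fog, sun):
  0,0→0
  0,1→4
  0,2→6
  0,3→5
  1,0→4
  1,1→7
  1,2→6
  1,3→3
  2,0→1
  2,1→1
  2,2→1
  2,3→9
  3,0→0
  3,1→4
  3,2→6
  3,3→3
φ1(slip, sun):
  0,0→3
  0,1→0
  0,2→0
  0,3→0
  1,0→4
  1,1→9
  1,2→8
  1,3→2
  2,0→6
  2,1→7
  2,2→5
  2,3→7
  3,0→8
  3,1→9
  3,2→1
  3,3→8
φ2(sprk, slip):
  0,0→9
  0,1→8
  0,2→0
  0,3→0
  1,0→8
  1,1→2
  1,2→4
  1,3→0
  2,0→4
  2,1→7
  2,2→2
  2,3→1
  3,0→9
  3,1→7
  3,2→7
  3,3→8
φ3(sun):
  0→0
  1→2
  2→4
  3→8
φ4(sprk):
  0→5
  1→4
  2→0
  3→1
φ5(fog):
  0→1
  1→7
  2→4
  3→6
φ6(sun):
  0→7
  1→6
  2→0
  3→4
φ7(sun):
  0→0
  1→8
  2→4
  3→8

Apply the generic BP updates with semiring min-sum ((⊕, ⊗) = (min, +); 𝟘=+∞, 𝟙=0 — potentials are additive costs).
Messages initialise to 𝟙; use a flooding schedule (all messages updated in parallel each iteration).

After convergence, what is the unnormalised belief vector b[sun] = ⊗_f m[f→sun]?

init: all messages = 𝟙 over 4 values
r1 m[φ0→fog] = [0, 3, 1, 0]
r1 m[φ0→sun] = [0, 1, 1, 3]
r1 m[φ1→slip] = [0, 2, 5, 1]
r1 m[φ1→sun] = [3, 0, 0, 0]
r1 m[φ2→sprk] = [0, 0, 1, 7]
r1 m[φ2→slip] = [4, 2, 0, 0]
r1 m[φ3→sun] = [0, 2, 4, 8]
r1 m[φ4→sprk] = [5, 4, 0, 1]
r1 m[φ5→fog] = [1, 7, 4, 6]
r1 m[φ6→sun] = [7, 6, 0, 4]
r1 m[φ7→sun] = [0, 8, 4, 8]
r1 m[fog→φ0] = [0, 0, 0, 0]
r1 m[fog→φ5] = [0, 0, 0, 0]
r1 m[sprk→φ2] = [0, 0, 0, 0]
r1 m[sprk→φ4] = [0, 0, 0, 0]
r1 m[slip→φ1] = [0, 0, 0, 0]
r1 m[slip→φ2] = [0, 0, 0, 0]
r1 m[sun→φ0] = [0, 0, 0, 0]
r1 m[sun→φ1] = [0, 0, 0, 0]
r1 m[sun→φ3] = [0, 0, 0, 0]
r1 m[sun→φ6] = [0, 0, 0, 0]
r1 m[sun→φ7] = [0, 0, 0, 0]
r2 m[φ0→fog] = [0, 3, 1, 0]
r2 m[φ0→sun] = [0, 1, 1, 3]
r2 m[φ1→slip] = [0, 2, 5, 1]
r2 m[φ1→sun] = [3, 0, 0, 0]
r2 m[φ2→sprk] = [0, 0, 1, 7]
r2 m[φ2→slip] = [4, 2, 0, 0]
r2 m[φ3→sun] = [0, 2, 4, 8]
r2 m[φ4→sprk] = [5, 4, 0, 1]
r2 m[φ5→fog] = [1, 7, 4, 6]
r2 m[φ6→sun] = [7, 6, 0, 4]
r2 m[φ7→sun] = [0, 8, 4, 8]
r2 m[fog→φ0] = [1, 7, 4, 6]
r2 m[fog→φ5] = [0, 3, 1, 0]
r2 m[sprk→φ2] = [5, 4, 0, 1]
r2 m[sprk→φ4] = [0, 0, 1, 7]
r2 m[slip→φ1] = [4, 2, 0, 0]
r2 m[slip→φ2] = [0, 2, 5, 1]
r2 m[sun→φ0] = [10, 16, 8, 20]
r2 m[sun→φ1] = [7, 17, 9, 23]
r2 m[sun→φ3] = [10, 15, 5, 15]
r2 m[sun→φ6] = [3, 11, 9, 19]
r2 m[sun→φ7] = [10, 9, 5, 15]
r3 m[φ0→fog] = [10, 14, 9, 10]
r3 m[φ0→sun] = [1, 5, 5, 6]
r3 m[φ1→slip] = [9, 11, 13, 10]
r3 m[φ1→sun] = [6, 4, 1, 4]
r3 m[φ2→sprk] = [1, 1, 2, 9]
r3 m[φ2→slip] = [4, 6, 2, 1]
r3 m[φ3→sun] = [0, 2, 4, 8]
r3 m[φ4→sprk] = [5, 4, 0, 1]
r3 m[φ5→fog] = [1, 7, 4, 6]
r3 m[φ6→sun] = [7, 6, 0, 4]
r3 m[φ7→sun] = [0, 8, 4, 8]
r3 m[fog→φ0] = [1, 7, 4, 6]
r3 m[fog→φ5] = [0, 3, 1, 0]
r3 m[sprk→φ2] = [5, 4, 0, 1]
r3 m[sprk→φ4] = [0, 0, 1, 7]
r3 m[slip→φ1] = [4, 2, 0, 0]
r3 m[slip→φ2] = [0, 2, 5, 1]
r3 m[sun→φ0] = [10, 16, 8, 20]
r3 m[sun→φ1] = [7, 17, 9, 23]
r3 m[sun→φ3] = [10, 15, 5, 15]
r3 m[sun→φ6] = [3, 11, 9, 19]
r3 m[sun→φ7] = [10, 9, 5, 15]
r4 m[φ0→fog] = [10, 14, 9, 10]
r4 m[φ0→sun] = [1, 5, 5, 6]
r4 m[φ1→slip] = [9, 11, 13, 10]
r4 m[φ1→sun] = [6, 4, 1, 4]
r4 m[φ2→sprk] = [1, 1, 2, 9]
r4 m[φ2→slip] = [4, 6, 2, 1]
r4 m[φ3→sun] = [0, 2, 4, 8]
r4 m[φ4→sprk] = [5, 4, 0, 1]
r4 m[φ5→fog] = [1, 7, 4, 6]
r4 m[φ6→sun] = [7, 6, 0, 4]
r4 m[φ7→sun] = [0, 8, 4, 8]
r4 m[fog→φ0] = [1, 7, 4, 6]
r4 m[fog→φ5] = [10, 14, 9, 10]
r4 m[sprk→φ2] = [5, 4, 0, 1]
r4 m[sprk→φ4] = [1, 1, 2, 9]
r4 m[slip→φ1] = [4, 6, 2, 1]
r4 m[slip→φ2] = [9, 11, 13, 10]
r4 m[sun→φ0] = [13, 20, 9, 24]
r4 m[sun→φ1] = [8, 21, 13, 26]
r4 m[sun→φ3] = [14, 23, 10, 22]
r4 m[sun→φ6] = [7, 19, 14, 26]
r4 m[sun→φ7] = [14, 17, 10, 22]
r5 m[φ0→fog] = [13, 15, 10, 13]
r5 m[φ0→sun] = [1, 5, 5, 6]
r5 m[φ1→slip] = [11, 12, 14, 14]
r5 m[φ1→sun] = [7, 4, 2, 4]
r5 m[φ2→sprk] = [10, 10, 11, 18]
r5 m[φ2→slip] = [4, 6, 2, 1]
r5 m[φ3→sun] = [0, 2, 4, 8]
r5 m[φ4→sprk] = [5, 4, 0, 1]
r5 m[φ5→fog] = [1, 7, 4, 6]
r5 m[φ6→sun] = [7, 6, 0, 4]
r5 m[φ7→sun] = [0, 8, 4, 8]
r5 m[fog→φ0] = [1, 7, 4, 6]
r5 m[fog→φ5] = [10, 14, 9, 10]
r5 m[sprk→φ2] = [5, 4, 0, 1]
r5 m[sprk→φ4] = [1, 1, 2, 9]
r5 m[slip→φ1] = [4, 6, 2, 1]
r5 m[slip→φ2] = [9, 11, 13, 10]
r5 m[sun→φ0] = [13, 20, 9, 24]
r5 m[sun→φ1] = [8, 21, 13, 26]
r5 m[sun→φ3] = [14, 23, 10, 22]
r5 m[sun→φ6] = [7, 19, 14, 26]
r5 m[sun→φ7] = [14, 17, 10, 22]
r6 m[φ0→fog] = [13, 15, 10, 13]
r6 m[φ0→sun] = [1, 5, 5, 6]
r6 m[φ1→slip] = [11, 12, 14, 14]
r6 m[φ1→sun] = [7, 4, 2, 4]
r6 m[φ2→sprk] = [10, 10, 11, 18]
r6 m[φ2→slip] = [4, 6, 2, 1]
r6 m[φ3→sun] = [0, 2, 4, 8]
r6 m[φ4→sprk] = [5, 4, 0, 1]
r6 m[φ5→fog] = [1, 7, 4, 6]
r6 m[φ6→sun] = [7, 6, 0, 4]
r6 m[φ7→sun] = [0, 8, 4, 8]
r6 m[fog→φ0] = [1, 7, 4, 6]
r6 m[fog→φ5] = [13, 15, 10, 13]
r6 m[sprk→φ2] = [5, 4, 0, 1]
r6 m[sprk→φ4] = [10, 10, 11, 18]
r6 m[slip→φ1] = [4, 6, 2, 1]
r6 m[slip→φ2] = [11, 12, 14, 14]
r6 m[sun→φ0] = [14, 20, 10, 24]
r6 m[sun→φ1] = [8, 21, 13, 26]
r6 m[sun→φ3] = [15, 23, 11, 22]
r6 m[sun→φ6] = [8, 19, 15, 26]
r6 m[sun→φ7] = [15, 17, 11, 22]
r7 m[φ0→fog] = [14, 16, 11, 14]
r7 m[φ0→sun] = [1, 5, 5, 6]
r7 m[φ1→slip] = [11, 12, 14, 14]
r7 m[φ1→sun] = [7, 4, 2, 4]
r7 m[φ2→sprk] = [14, 14, 15, 19]
r7 m[φ2→slip] = [4, 6, 2, 1]
r7 m[φ3→sun] = [0, 2, 4, 8]
r7 m[φ4→sprk] = [5, 4, 0, 1]
r7 m[φ5→fog] = [1, 7, 4, 6]
r7 m[φ6→sun] = [7, 6, 0, 4]
r7 m[φ7→sun] = [0, 8, 4, 8]
r7 m[fog→φ0] = [1, 7, 4, 6]
r7 m[fog→φ5] = [13, 15, 10, 13]
r7 m[sprk→φ2] = [5, 4, 0, 1]
r7 m[sprk→φ4] = [10, 10, 11, 18]
r7 m[slip→φ1] = [4, 6, 2, 1]
r7 m[slip→φ2] = [11, 12, 14, 14]
r7 m[sun→φ0] = [14, 20, 10, 24]
r7 m[sun→φ1] = [8, 21, 13, 26]
r7 m[sun→φ3] = [15, 23, 11, 22]
r7 m[sun→φ6] = [8, 19, 15, 26]
r7 m[sun→φ7] = [15, 17, 11, 22]
r8 m[φ0→fog] = [14, 16, 11, 14]
r8 m[φ0→sun] = [1, 5, 5, 6]
r8 m[φ1→slip] = [11, 12, 14, 14]
r8 m[φ1→sun] = [7, 4, 2, 4]
r8 m[φ2→sprk] = [14, 14, 15, 19]
r8 m[φ2→slip] = [4, 6, 2, 1]
r8 m[φ3→sun] = [0, 2, 4, 8]
r8 m[φ4→sprk] = [5, 4, 0, 1]
r8 m[φ5→fog] = [1, 7, 4, 6]
r8 m[φ6→sun] = [7, 6, 0, 4]
r8 m[φ7→sun] = [0, 8, 4, 8]
r8 m[fog→φ0] = [1, 7, 4, 6]
r8 m[fog→φ5] = [14, 16, 11, 14]
r8 m[sprk→φ2] = [5, 4, 0, 1]
r8 m[sprk→φ4] = [14, 14, 15, 19]
r8 m[slip→φ1] = [4, 6, 2, 1]
r8 m[slip→φ2] = [11, 12, 14, 14]
r8 m[sun→φ0] = [14, 20, 10, 24]
r8 m[sun→φ1] = [8, 21, 13, 26]
r8 m[sun→φ3] = [15, 23, 11, 22]
r8 m[sun→φ6] = [8, 19, 15, 26]
r8 m[sun→φ7] = [15, 17, 11, 22]
r9 m[φ0→fog] = [14, 16, 11, 14]
r9 m[φ0→sun] = [1, 5, 5, 6]
r9 m[φ1→slip] = [11, 12, 14, 14]
r9 m[φ1→sun] = [7, 4, 2, 4]
r9 m[φ2→sprk] = [14, 14, 15, 19]
r9 m[φ2→slip] = [4, 6, 2, 1]
r9 m[φ3→sun] = [0, 2, 4, 8]
r9 m[φ4→sprk] = [5, 4, 0, 1]
r9 m[φ5→fog] = [1, 7, 4, 6]
r9 m[φ6→sun] = [7, 6, 0, 4]
r9 m[φ7→sun] = [0, 8, 4, 8]
r9 m[fog→φ0] = [1, 7, 4, 6]
r9 m[fog→φ5] = [14, 16, 11, 14]
r9 m[sprk→φ2] = [5, 4, 0, 1]
r9 m[sprk→φ4] = [14, 14, 15, 19]
r9 m[slip→φ1] = [4, 6, 2, 1]
r9 m[slip→φ2] = [11, 12, 14, 14]
r9 m[sun→φ0] = [14, 20, 10, 24]
r9 m[sun→φ1] = [8, 21, 13, 26]
r9 m[sun→φ3] = [15, 23, 11, 22]
r9 m[sun→φ6] = [8, 19, 15, 26]
r9 m[sun→φ7] = [15, 17, 11, 22]
fixed point reached at round 9
b[sun] = ⊗ incoming = [15, 25, 15, 30]

b[sun] = [15, 25, 15, 30]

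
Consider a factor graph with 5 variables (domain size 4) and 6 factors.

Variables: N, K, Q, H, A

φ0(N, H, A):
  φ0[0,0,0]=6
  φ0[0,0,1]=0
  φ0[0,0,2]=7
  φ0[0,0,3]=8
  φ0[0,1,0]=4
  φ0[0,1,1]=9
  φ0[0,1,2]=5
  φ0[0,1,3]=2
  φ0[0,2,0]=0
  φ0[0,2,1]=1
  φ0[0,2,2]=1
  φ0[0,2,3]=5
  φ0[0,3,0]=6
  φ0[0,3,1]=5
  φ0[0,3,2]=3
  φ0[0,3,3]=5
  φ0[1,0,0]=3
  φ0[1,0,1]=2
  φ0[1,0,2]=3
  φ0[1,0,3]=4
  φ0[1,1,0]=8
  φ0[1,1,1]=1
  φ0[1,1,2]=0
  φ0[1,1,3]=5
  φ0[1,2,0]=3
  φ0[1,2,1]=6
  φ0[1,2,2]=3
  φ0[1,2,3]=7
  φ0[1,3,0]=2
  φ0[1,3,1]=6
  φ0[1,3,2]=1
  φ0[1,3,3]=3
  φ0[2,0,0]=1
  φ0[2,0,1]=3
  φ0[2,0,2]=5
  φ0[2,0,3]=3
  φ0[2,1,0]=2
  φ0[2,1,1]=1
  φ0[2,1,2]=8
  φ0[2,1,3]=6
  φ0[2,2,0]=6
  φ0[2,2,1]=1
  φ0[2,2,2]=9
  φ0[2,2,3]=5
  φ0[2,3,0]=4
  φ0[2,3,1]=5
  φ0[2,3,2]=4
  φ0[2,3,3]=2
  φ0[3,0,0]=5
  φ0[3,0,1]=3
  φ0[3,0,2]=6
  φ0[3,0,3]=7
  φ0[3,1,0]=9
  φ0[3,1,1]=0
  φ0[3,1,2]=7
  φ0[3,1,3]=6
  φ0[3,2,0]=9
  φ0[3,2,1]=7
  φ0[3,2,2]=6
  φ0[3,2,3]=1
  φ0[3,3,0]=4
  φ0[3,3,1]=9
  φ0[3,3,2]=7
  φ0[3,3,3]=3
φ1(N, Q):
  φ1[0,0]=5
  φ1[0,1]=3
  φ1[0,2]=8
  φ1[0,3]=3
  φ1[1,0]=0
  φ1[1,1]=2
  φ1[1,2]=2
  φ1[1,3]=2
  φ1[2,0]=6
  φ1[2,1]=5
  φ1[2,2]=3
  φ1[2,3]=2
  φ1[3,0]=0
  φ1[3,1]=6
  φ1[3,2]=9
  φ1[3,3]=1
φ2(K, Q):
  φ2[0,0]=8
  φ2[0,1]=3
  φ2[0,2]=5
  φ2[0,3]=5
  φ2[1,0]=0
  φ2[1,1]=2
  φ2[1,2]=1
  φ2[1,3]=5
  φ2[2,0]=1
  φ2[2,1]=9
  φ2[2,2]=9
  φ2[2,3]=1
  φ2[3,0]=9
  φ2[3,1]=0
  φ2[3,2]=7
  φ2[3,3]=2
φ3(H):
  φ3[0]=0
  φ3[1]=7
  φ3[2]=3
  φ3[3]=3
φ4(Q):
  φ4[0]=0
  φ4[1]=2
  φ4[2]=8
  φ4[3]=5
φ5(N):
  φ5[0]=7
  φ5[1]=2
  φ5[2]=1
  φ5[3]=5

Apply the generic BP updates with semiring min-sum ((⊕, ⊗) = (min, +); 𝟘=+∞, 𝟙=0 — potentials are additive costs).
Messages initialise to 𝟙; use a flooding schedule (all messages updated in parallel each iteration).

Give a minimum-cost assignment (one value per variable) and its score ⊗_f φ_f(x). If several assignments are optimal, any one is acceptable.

assignment: (N=1, K=1, Q=0, H=0, A=1); score = 4

init: all messages = 𝟙 over 4 values
r1 m[φ0→N] = [0, 0, 1, 0]
r1 m[φ0→H] = [0, 0, 0, 1]
r1 m[φ0→A] = [0, 0, 0, 1]
r1 m[φ1→N] = [3, 0, 2, 0]
r1 m[φ1→Q] = [0, 2, 2, 1]
r1 m[φ2→K] = [3, 0, 1, 0]
r1 m[φ2→Q] = [0, 0, 1, 1]
r1 m[φ3→H] = [0, 7, 3, 3]
r1 m[φ4→Q] = [0, 2, 8, 5]
r1 m[φ5→N] = [7, 2, 1, 5]
r1 m[N→φ0] = [0, 0, 0, 0]
r1 m[N→φ1] = [0, 0, 0, 0]
r1 m[N→φ5] = [0, 0, 0, 0]
r1 m[K→φ2] = [0, 0, 0, 0]
r1 m[Q→φ1] = [0, 0, 0, 0]
r1 m[Q→φ2] = [0, 0, 0, 0]
r1 m[Q→φ4] = [0, 0, 0, 0]
r1 m[H→φ0] = [0, 0, 0, 0]
r1 m[H→φ3] = [0, 0, 0, 0]
r1 m[A→φ0] = [0, 0, 0, 0]
r2 m[φ0→N] = [0, 0, 1, 0]
r2 m[φ0→H] = [0, 0, 0, 1]
r2 m[φ0→A] = [0, 0, 0, 1]
r2 m[φ1→N] = [3, 0, 2, 0]
r2 m[φ1→Q] = [0, 2, 2, 1]
r2 m[φ2→K] = [3, 0, 1, 0]
r2 m[φ2→Q] = [0, 0, 1, 1]
r2 m[φ3→H] = [0, 7, 3, 3]
r2 m[φ4→Q] = [0, 2, 8, 5]
r2 m[φ5→N] = [7, 2, 1, 5]
r2 m[N→φ0] = [10, 2, 3, 5]
r2 m[N→φ1] = [7, 2, 2, 5]
r2 m[N→φ5] = [3, 0, 3, 0]
r2 m[K→φ2] = [0, 0, 0, 0]
r2 m[Q→φ1] = [0, 2, 9, 6]
r2 m[Q→φ2] = [0, 4, 10, 6]
r2 m[Q→φ4] = [0, 2, 3, 2]
r2 m[H→φ0] = [0, 7, 3, 3]
r2 m[H→φ3] = [0, 0, 0, 1]
r2 m[A→φ0] = [0, 0, 0, 0]
r3 m[φ0→N] = [0, 2, 1, 3]
r3 m[φ0→H] = [4, 2, 4, 3]
r3 m[φ0→A] = [4, 4, 5, 6]
r3 m[φ1→N] = [5, 0, 6, 0]
r3 m[φ1→Q] = [2, 4, 4, 4]
r3 m[φ2→K] = [7, 0, 1, 4]
r3 m[φ2→Q] = [0, 0, 1, 1]
r3 m[φ3→H] = [0, 7, 3, 3]
r3 m[φ4→Q] = [0, 2, 8, 5]
r3 m[φ5→N] = [7, 2, 1, 5]
r3 m[N→φ0] = [10, 2, 3, 5]
r3 m[N→φ1] = [7, 2, 2, 5]
r3 m[N→φ5] = [3, 0, 3, 0]
r3 m[K→φ2] = [0, 0, 0, 0]
r3 m[Q→φ1] = [0, 2, 9, 6]
r3 m[Q→φ2] = [0, 4, 10, 6]
r3 m[Q→φ4] = [0, 2, 3, 2]
r3 m[H→φ0] = [0, 7, 3, 3]
r3 m[H→φ3] = [0, 0, 0, 1]
r3 m[A→φ0] = [0, 0, 0, 0]
r4 m[φ0→N] = [0, 2, 1, 3]
r4 m[φ0→H] = [4, 2, 4, 3]
r4 m[φ0→A] = [4, 4, 5, 6]
r4 m[φ1→N] = [5, 0, 6, 0]
r4 m[φ1→Q] = [2, 4, 4, 4]
r4 m[φ2→K] = [7, 0, 1, 4]
r4 m[φ2→Q] = [0, 0, 1, 1]
r4 m[φ3→H] = [0, 7, 3, 3]
r4 m[φ4→Q] = [0, 2, 8, 5]
r4 m[φ5→N] = [7, 2, 1, 5]
r4 m[N→φ0] = [12, 2, 7, 5]
r4 m[N→φ1] = [7, 4, 2, 8]
r4 m[N→φ5] = [5, 2, 7, 3]
r4 m[K→φ2] = [0, 0, 0, 0]
r4 m[Q→φ1] = [0, 2, 9, 6]
r4 m[Q→φ2] = [2, 6, 12, 9]
r4 m[Q→φ4] = [2, 4, 5, 5]
r4 m[H→φ0] = [0, 7, 3, 3]
r4 m[H→φ3] = [4, 2, 4, 3]
r4 m[A→φ0] = [0, 0, 0, 0]
r5 m[φ0→N] = [0, 2, 1, 3]
r5 m[φ0→H] = [4, 2, 5, 3]
r5 m[φ0→A] = [5, 4, 5, 6]
r5 m[φ1→N] = [5, 0, 6, 0]
r5 m[φ1→Q] = [4, 6, 5, 4]
r5 m[φ2→K] = [9, 2, 3, 6]
r5 m[φ2→Q] = [0, 0, 1, 1]
r5 m[φ3→H] = [0, 7, 3, 3]
r5 m[φ4→Q] = [0, 2, 8, 5]
r5 m[φ5→N] = [7, 2, 1, 5]
r5 m[N→φ0] = [12, 2, 7, 5]
r5 m[N→φ1] = [7, 4, 2, 8]
r5 m[N→φ5] = [5, 2, 7, 3]
r5 m[K→φ2] = [0, 0, 0, 0]
r5 m[Q→φ1] = [0, 2, 9, 6]
r5 m[Q→φ2] = [2, 6, 12, 9]
r5 m[Q→φ4] = [2, 4, 5, 5]
r5 m[H→φ0] = [0, 7, 3, 3]
r5 m[H→φ3] = [4, 2, 4, 3]
r5 m[A→φ0] = [0, 0, 0, 0]
r6 m[φ0→N] = [0, 2, 1, 3]
r6 m[φ0→H] = [4, 2, 5, 3]
r6 m[φ0→A] = [5, 4, 5, 6]
r6 m[φ1→N] = [5, 0, 6, 0]
r6 m[φ1→Q] = [4, 6, 5, 4]
r6 m[φ2→K] = [9, 2, 3, 6]
r6 m[φ2→Q] = [0, 0, 1, 1]
r6 m[φ3→H] = [0, 7, 3, 3]
r6 m[φ4→Q] = [0, 2, 8, 5]
r6 m[φ5→N] = [7, 2, 1, 5]
r6 m[N→φ0] = [12, 2, 7, 5]
r6 m[N→φ1] = [7, 4, 2, 8]
r6 m[N→φ5] = [5, 2, 7, 3]
r6 m[K→φ2] = [0, 0, 0, 0]
r6 m[Q→φ1] = [0, 2, 9, 6]
r6 m[Q→φ2] = [4, 8, 13, 9]
r6 m[Q→φ4] = [4, 6, 6, 5]
r6 m[H→φ0] = [0, 7, 3, 3]
r6 m[H→φ3] = [4, 2, 5, 3]
r6 m[A→φ0] = [0, 0, 0, 0]
r7 m[φ0→N] = [0, 2, 1, 3]
r7 m[φ0→H] = [4, 2, 5, 3]
r7 m[φ0→A] = [5, 4, 5, 6]
r7 m[φ1→N] = [5, 0, 6, 0]
r7 m[φ1→Q] = [4, 6, 5, 4]
r7 m[φ2→K] = [11, 4, 5, 8]
r7 m[φ2→Q] = [0, 0, 1, 1]
r7 m[φ3→H] = [0, 7, 3, 3]
r7 m[φ4→Q] = [0, 2, 8, 5]
r7 m[φ5→N] = [7, 2, 1, 5]
r7 m[N→φ0] = [12, 2, 7, 5]
r7 m[N→φ1] = [7, 4, 2, 8]
r7 m[N→φ5] = [5, 2, 7, 3]
r7 m[K→φ2] = [0, 0, 0, 0]
r7 m[Q→φ1] = [0, 2, 9, 6]
r7 m[Q→φ2] = [4, 8, 13, 9]
r7 m[Q→φ4] = [4, 6, 6, 5]
r7 m[H→φ0] = [0, 7, 3, 3]
r7 m[H→φ3] = [4, 2, 5, 3]
r7 m[A→φ0] = [0, 0, 0, 0]
r8 m[φ0→N] = [0, 2, 1, 3]
r8 m[φ0→H] = [4, 2, 5, 3]
r8 m[φ0→A] = [5, 4, 5, 6]
r8 m[φ1→N] = [5, 0, 6, 0]
r8 m[φ1→Q] = [4, 6, 5, 4]
r8 m[φ2→K] = [11, 4, 5, 8]
r8 m[φ2→Q] = [0, 0, 1, 1]
r8 m[φ3→H] = [0, 7, 3, 3]
r8 m[φ4→Q] = [0, 2, 8, 5]
r8 m[φ5→N] = [7, 2, 1, 5]
r8 m[N→φ0] = [12, 2, 7, 5]
r8 m[N→φ1] = [7, 4, 2, 8]
r8 m[N→φ5] = [5, 2, 7, 3]
r8 m[K→φ2] = [0, 0, 0, 0]
r8 m[Q→φ1] = [0, 2, 9, 6]
r8 m[Q→φ2] = [4, 8, 13, 9]
r8 m[Q→φ4] = [4, 6, 6, 5]
r8 m[H→φ0] = [0, 7, 3, 3]
r8 m[H→φ3] = [4, 2, 5, 3]
r8 m[A→φ0] = [0, 0, 0, 0]
fixed point reached at round 8
traceback from N: (N=1, K=1, Q=0, H=0, A=1), score=4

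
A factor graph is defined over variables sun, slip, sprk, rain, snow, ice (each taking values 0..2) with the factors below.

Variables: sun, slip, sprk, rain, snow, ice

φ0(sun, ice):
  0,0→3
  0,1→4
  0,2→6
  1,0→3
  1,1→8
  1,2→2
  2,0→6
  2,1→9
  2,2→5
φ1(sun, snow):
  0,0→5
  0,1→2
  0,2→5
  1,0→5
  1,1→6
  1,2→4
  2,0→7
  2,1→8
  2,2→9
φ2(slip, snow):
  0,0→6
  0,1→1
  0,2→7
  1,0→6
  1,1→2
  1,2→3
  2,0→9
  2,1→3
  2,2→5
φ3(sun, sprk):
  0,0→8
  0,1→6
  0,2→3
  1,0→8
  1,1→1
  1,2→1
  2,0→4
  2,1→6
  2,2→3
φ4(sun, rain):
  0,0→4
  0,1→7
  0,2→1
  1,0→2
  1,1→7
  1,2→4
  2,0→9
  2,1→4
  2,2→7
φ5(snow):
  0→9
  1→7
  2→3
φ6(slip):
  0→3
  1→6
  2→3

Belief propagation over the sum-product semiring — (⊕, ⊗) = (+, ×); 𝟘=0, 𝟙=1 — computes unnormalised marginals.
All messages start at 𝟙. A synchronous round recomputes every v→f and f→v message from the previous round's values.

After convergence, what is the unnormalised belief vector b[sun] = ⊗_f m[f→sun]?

b[sun] = [12705732, 8958690, 41106000]

init: all messages = 𝟙 over 3 values
r1 m[φ0→sun] = [13, 13, 20]
r1 m[φ0→ice] = [12, 21, 13]
r1 m[φ1→sun] = [12, 15, 24]
r1 m[φ1→snow] = [17, 16, 18]
r1 m[φ2→slip] = [14, 11, 17]
r1 m[φ2→snow] = [21, 6, 15]
r1 m[φ3→sun] = [17, 10, 13]
r1 m[φ3→sprk] = [20, 13, 7]
r1 m[φ4→sun] = [12, 13, 20]
r1 m[φ4→rain] = [15, 18, 12]
r1 m[φ5→snow] = [9, 7, 3]
r1 m[φ6→slip] = [3, 6, 3]
r1 m[sun→φ0] = [1, 1, 1]
r1 m[sun→φ1] = [1, 1, 1]
r1 m[sun→φ3] = [1, 1, 1]
r1 m[sun→φ4] = [1, 1, 1]
r1 m[slip→φ2] = [1, 1, 1]
r1 m[slip→φ6] = [1, 1, 1]
r1 m[sprk→φ3] = [1, 1, 1]
r1 m[rain→φ4] = [1, 1, 1]
r1 m[snow→φ1] = [1, 1, 1]
r1 m[snow→φ2] = [1, 1, 1]
r1 m[snow→φ5] = [1, 1, 1]
r1 m[ice→φ0] = [1, 1, 1]
r2 m[φ0→sun] = [13, 13, 20]
r2 m[φ0→ice] = [12, 21, 13]
r2 m[φ1→sun] = [12, 15, 24]
r2 m[φ1→snow] = [17, 16, 18]
r2 m[φ2→slip] = [14, 11, 17]
r2 m[φ2→snow] = [21, 6, 15]
r2 m[φ3→sun] = [17, 10, 13]
r2 m[φ3→sprk] = [20, 13, 7]
r2 m[φ4→sun] = [12, 13, 20]
r2 m[φ4→rain] = [15, 18, 12]
r2 m[φ5→snow] = [9, 7, 3]
r2 m[φ6→slip] = [3, 6, 3]
r2 m[sun→φ0] = [2448, 1950, 6240]
r2 m[sun→φ1] = [2652, 1690, 5200]
r2 m[sun→φ3] = [1872, 2535, 9600]
r2 m[sun→φ4] = [2652, 1950, 6240]
r2 m[slip→φ2] = [3, 6, 3]
r2 m[slip→φ6] = [14, 11, 17]
r2 m[sprk→φ3] = [1, 1, 1]
r2 m[rain→φ4] = [1, 1, 1]
r2 m[snow→φ1] = [189, 42, 45]
r2 m[snow→φ2] = [153, 112, 54]
r2 m[snow→φ5] = [357, 96, 270]
r2 m[ice→φ0] = [1, 1, 1]
r3 m[φ0→sun] = [13, 13, 20]
r3 m[φ0→ice] = [50634, 81552, 49788]
r3 m[φ1→sun] = [1254, 1377, 2064]
r3 m[φ1→snow] = [58110, 57044, 66820]
r3 m[φ2→slip] = [1408, 1304, 1983]
r3 m[φ2→snow] = [81, 24, 54]
r3 m[φ3→sun] = [17, 10, 13]
r3 m[φ3→sprk] = [73656, 71367, 36951]
r3 m[φ4→sun] = [12, 13, 20]
r3 m[φ4→rain] = [70668, 57174, 54132]
r3 m[φ5→snow] = [9, 7, 3]
r3 m[φ6→slip] = [3, 6, 3]
r3 m[sun→φ0] = [2448, 1950, 6240]
r3 m[sun→φ1] = [2652, 1690, 5200]
r3 m[sun→φ3] = [1872, 2535, 9600]
r3 m[sun→φ4] = [2652, 1950, 6240]
r3 m[slip→φ2] = [3, 6, 3]
r3 m[slip→φ6] = [14, 11, 17]
r3 m[sprk→φ3] = [1, 1, 1]
r3 m[rain→φ4] = [1, 1, 1]
r3 m[snow→φ1] = [189, 42, 45]
r3 m[snow→φ2] = [153, 112, 54]
r3 m[snow→φ5] = [357, 96, 270]
r3 m[ice→φ0] = [1, 1, 1]
r4 m[φ0→sun] = [13, 13, 20]
r4 m[φ0→ice] = [50634, 81552, 49788]
r4 m[φ1→sun] = [1254, 1377, 2064]
r4 m[φ1→snow] = [58110, 57044, 66820]
r4 m[φ2→slip] = [1408, 1304, 1983]
r4 m[φ2→snow] = [81, 24, 54]
r4 m[φ3→sun] = [17, 10, 13]
r4 m[φ3→sprk] = [73656, 71367, 36951]
r4 m[φ4→sun] = [12, 13, 20]
r4 m[φ4→rain] = [70668, 57174, 54132]
r4 m[φ5→snow] = [9, 7, 3]
r4 m[φ6→slip] = [3, 6, 3]
r4 m[sun→φ0] = [255816, 179010, 536640]
r4 m[sun→φ1] = [2652, 1690, 5200]
r4 m[sun→φ3] = [195624, 232713, 825600]
r4 m[sun→φ4] = [277134, 179010, 536640]
r4 m[slip→φ2] = [3, 6, 3]
r4 m[slip→φ6] = [1408, 1304, 1983]
r4 m[sprk→φ3] = [1, 1, 1]
r4 m[rain→φ4] = [1, 1, 1]
r4 m[snow→φ1] = [729, 168, 162]
r4 m[snow→φ2] = [522990, 399308, 200460]
r4 m[snow→φ5] = [4706910, 1369056, 3608280]
r4 m[ice→φ0] = [1, 1, 1]
r5 m[φ0→sun] = [13, 13, 20]
r5 m[φ0→ice] = [4524318, 7285104, 4576116]
r5 m[φ1→sun] = [4791, 5301, 7905]
r5 m[φ1→snow] = [58110, 57044, 66820]
r5 m[φ2→slip] = [4940468, 4537936, 6907134]
r5 m[φ2→snow] = [81, 24, 54]
r5 m[φ3→sun] = [17, 10, 13]
r5 m[φ3→sprk] = [6729096, 6360057, 3296385]
r5 m[φ4→sun] = [12, 13, 20]
r5 m[φ4→rain] = [6296316, 5339568, 4749654]
r5 m[φ5→snow] = [9, 7, 3]
r5 m[φ6→slip] = [3, 6, 3]
r5 m[sun→φ0] = [255816, 179010, 536640]
r5 m[sun→φ1] = [2652, 1690, 5200]
r5 m[sun→φ3] = [195624, 232713, 825600]
r5 m[sun→φ4] = [277134, 179010, 536640]
r5 m[slip→φ2] = [3, 6, 3]
r5 m[slip→φ6] = [1408, 1304, 1983]
r5 m[sprk→φ3] = [1, 1, 1]
r5 m[rain→φ4] = [1, 1, 1]
r5 m[snow→φ1] = [729, 168, 162]
r5 m[snow→φ2] = [522990, 399308, 200460]
r5 m[snow→φ5] = [4706910, 1369056, 3608280]
r5 m[ice→φ0] = [1, 1, 1]
r6 m[φ0→sun] = [13, 13, 20]
r6 m[φ0→ice] = [4524318, 7285104, 4576116]
r6 m[φ1→sun] = [4791, 5301, 7905]
r6 m[φ1→snow] = [58110, 57044, 66820]
r6 m[φ2→slip] = [4940468, 4537936, 6907134]
r6 m[φ2→snow] = [81, 24, 54]
r6 m[φ3→sun] = [17, 10, 13]
r6 m[φ3→sprk] = [6729096, 6360057, 3296385]
r6 m[φ4→sun] = [12, 13, 20]
r6 m[φ4→rain] = [6296316, 5339568, 4749654]
r6 m[φ5→snow] = [9, 7, 3]
r6 m[φ6→slip] = [3, 6, 3]
r6 m[sun→φ0] = [977364, 689130, 2055300]
r6 m[sun→φ1] = [2652, 1690, 5200]
r6 m[sun→φ3] = [747396, 895869, 3162000]
r6 m[sun→φ4] = [1058811, 689130, 2055300]
r6 m[slip→φ2] = [3, 6, 3]
r6 m[slip→φ6] = [4940468, 4537936, 6907134]
r6 m[sprk→φ3] = [1, 1, 1]
r6 m[rain→φ4] = [1, 1, 1]
r6 m[snow→φ1] = [729, 168, 162]
r6 m[snow→φ2] = [522990, 399308, 200460]
r6 m[snow→φ5] = [4706910, 1369056, 3608280]
r6 m[ice→φ0] = [1, 1, 1]
r7 m[φ0→sun] = [13, 13, 20]
r7 m[φ0→ice] = [17331282, 27920196, 17518944]
r7 m[φ1→sun] = [4791, 5301, 7905]
r7 m[φ1→snow] = [58110, 57044, 66820]
r7 m[φ2→slip] = [4940468, 4537936, 6907134]
r7 m[φ2→snow] = [81, 24, 54]
r7 m[φ3→sun] = [17, 10, 13]
r7 m[φ3→sprk] = [25794120, 24352245, 12624057]
r7 m[φ4→sun] = [12, 13, 20]
r7 m[φ4→rain] = [24111204, 20456787, 18202431]
r7 m[φ5→snow] = [9, 7, 3]
r7 m[φ6→slip] = [3, 6, 3]
r7 m[sun→φ0] = [977364, 689130, 2055300]
r7 m[sun→φ1] = [2652, 1690, 5200]
r7 m[sun→φ3] = [747396, 895869, 3162000]
r7 m[sun→φ4] = [1058811, 689130, 2055300]
r7 m[slip→φ2] = [3, 6, 3]
r7 m[slip→φ6] = [4940468, 4537936, 6907134]
r7 m[sprk→φ3] = [1, 1, 1]
r7 m[rain→φ4] = [1, 1, 1]
r7 m[snow→φ1] = [729, 168, 162]
r7 m[snow→φ2] = [522990, 399308, 200460]
r7 m[snow→φ5] = [4706910, 1369056, 3608280]
r7 m[ice→φ0] = [1, 1, 1]
r8 m[φ0→sun] = [13, 13, 20]
r8 m[φ0→ice] = [17331282, 27920196, 17518944]
r8 m[φ1→sun] = [4791, 5301, 7905]
r8 m[φ1→snow] = [58110, 57044, 66820]
r8 m[φ2→slip] = [4940468, 4537936, 6907134]
r8 m[φ2→snow] = [81, 24, 54]
r8 m[φ3→sun] = [17, 10, 13]
r8 m[φ3→sprk] = [25794120, 24352245, 12624057]
r8 m[φ4→sun] = [12, 13, 20]
r8 m[φ4→rain] = [24111204, 20456787, 18202431]
r8 m[φ5→snow] = [9, 7, 3]
r8 m[φ6→slip] = [3, 6, 3]
r8 m[sun→φ0] = [977364, 689130, 2055300]
r8 m[sun→φ1] = [2652, 1690, 5200]
r8 m[sun→φ3] = [747396, 895869, 3162000]
r8 m[sun→φ4] = [1058811, 689130, 2055300]
r8 m[slip→φ2] = [3, 6, 3]
r8 m[slip→φ6] = [4940468, 4537936, 6907134]
r8 m[sprk→φ3] = [1, 1, 1]
r8 m[rain→φ4] = [1, 1, 1]
r8 m[snow→φ1] = [729, 168, 162]
r8 m[snow→φ2] = [522990, 399308, 200460]
r8 m[snow→φ5] = [4706910, 1369056, 3608280]
r8 m[ice→φ0] = [1, 1, 1]
fixed point reached at round 8
b[sun] = ⊗ incoming = [12705732, 8958690, 41106000]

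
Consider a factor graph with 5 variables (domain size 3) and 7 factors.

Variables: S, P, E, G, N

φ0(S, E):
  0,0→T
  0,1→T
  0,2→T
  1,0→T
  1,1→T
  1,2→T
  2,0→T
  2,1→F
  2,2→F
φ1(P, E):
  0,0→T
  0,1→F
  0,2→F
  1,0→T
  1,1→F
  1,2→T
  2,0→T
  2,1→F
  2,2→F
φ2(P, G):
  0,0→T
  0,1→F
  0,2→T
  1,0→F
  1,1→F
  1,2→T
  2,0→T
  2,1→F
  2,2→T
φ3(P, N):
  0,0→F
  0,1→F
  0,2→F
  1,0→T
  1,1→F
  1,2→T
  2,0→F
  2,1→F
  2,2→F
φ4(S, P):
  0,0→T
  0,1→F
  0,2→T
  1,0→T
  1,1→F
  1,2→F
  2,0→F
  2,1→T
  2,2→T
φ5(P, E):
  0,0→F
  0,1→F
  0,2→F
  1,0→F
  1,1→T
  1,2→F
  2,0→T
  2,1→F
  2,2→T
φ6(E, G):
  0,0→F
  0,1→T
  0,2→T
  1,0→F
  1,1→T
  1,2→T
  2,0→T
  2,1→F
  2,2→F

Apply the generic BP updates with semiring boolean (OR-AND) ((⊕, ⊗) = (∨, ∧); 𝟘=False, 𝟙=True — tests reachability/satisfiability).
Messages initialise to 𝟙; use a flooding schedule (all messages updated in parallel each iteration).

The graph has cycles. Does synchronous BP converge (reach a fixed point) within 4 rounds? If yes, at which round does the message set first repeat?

init: all messages = 𝟙 over 3 values
r1 m[φ0→S] = [T, T, T]
r1 m[φ0→E] = [T, T, T]
r1 m[φ1→P] = [T, T, T]
r1 m[φ1→E] = [T, F, T]
r1 m[φ2→P] = [T, T, T]
r1 m[φ2→G] = [T, F, T]
r1 m[φ3→P] = [F, T, F]
r1 m[φ3→N] = [T, F, T]
r1 m[φ4→S] = [T, T, T]
r1 m[φ4→P] = [T, T, T]
r1 m[φ5→P] = [F, T, T]
r1 m[φ5→E] = [T, T, T]
r1 m[φ6→E] = [T, T, T]
r1 m[φ6→G] = [T, T, T]
r1 m[S→φ0] = [T, T, T]
r1 m[S→φ4] = [T, T, T]
r1 m[P→φ1] = [T, T, T]
r1 m[P→φ2] = [T, T, T]
r1 m[P→φ3] = [T, T, T]
r1 m[P→φ4] = [T, T, T]
r1 m[P→φ5] = [T, T, T]
r1 m[E→φ0] = [T, T, T]
r1 m[E→φ1] = [T, T, T]
r1 m[E→φ5] = [T, T, T]
r1 m[E→φ6] = [T, T, T]
r1 m[G→φ2] = [T, T, T]
r1 m[G→φ6] = [T, T, T]
r1 m[N→φ3] = [T, T, T]
r2 m[φ0→S] = [T, T, T]
r2 m[φ0→E] = [T, T, T]
r2 m[φ1→P] = [T, T, T]
r2 m[φ1→E] = [T, F, T]
r2 m[φ2→P] = [T, T, T]
r2 m[φ2→G] = [T, F, T]
r2 m[φ3→P] = [F, T, F]
r2 m[φ3→N] = [T, F, T]
r2 m[φ4→S] = [T, T, T]
r2 m[φ4→P] = [T, T, T]
r2 m[φ5→P] = [F, T, T]
r2 m[φ5→E] = [T, T, T]
r2 m[φ6→E] = [T, T, T]
r2 m[φ6→G] = [T, T, T]
r2 m[S→φ0] = [T, T, T]
r2 m[S→φ4] = [T, T, T]
r2 m[P→φ1] = [F, T, F]
r2 m[P→φ2] = [F, T, F]
r2 m[P→φ3] = [F, T, T]
r2 m[P→φ4] = [F, T, F]
r2 m[P→φ5] = [F, T, F]
r2 m[E→φ0] = [T, F, T]
r2 m[E→φ1] = [T, T, T]
r2 m[E→φ5] = [T, F, T]
r2 m[E→φ6] = [T, F, T]
r2 m[G→φ2] = [T, T, T]
r2 m[G→φ6] = [T, F, T]
r2 m[N→φ3] = [T, T, T]
r3 m[φ0→S] = [T, T, T]
r3 m[φ0→E] = [T, T, T]
r3 m[φ1→P] = [T, T, T]
r3 m[φ1→E] = [T, F, T]
r3 m[φ2→P] = [T, T, T]
r3 m[φ2→G] = [F, F, T]
r3 m[φ3→P] = [F, T, F]
r3 m[φ3→N] = [T, F, T]
r3 m[φ4→S] = [F, F, T]
r3 m[φ4→P] = [T, T, T]
r3 m[φ5→P] = [F, F, T]
r3 m[φ5→E] = [F, T, F]
r3 m[φ6→E] = [T, T, T]
r3 m[φ6→G] = [T, T, T]
r3 m[S→φ0] = [T, T, T]
r3 m[S→φ4] = [T, T, T]
r3 m[P→φ1] = [F, T, F]
r3 m[P→φ2] = [F, T, F]
r3 m[P→φ3] = [F, T, T]
r3 m[P→φ4] = [F, T, F]
r3 m[P→φ5] = [F, T, F]
r3 m[E→φ0] = [T, F, T]
r3 m[E→φ1] = [T, T, T]
r3 m[E→φ5] = [T, F, T]
r3 m[E→φ6] = [T, F, T]
r3 m[G→φ2] = [T, T, T]
r3 m[G→φ6] = [T, F, T]
r3 m[N→φ3] = [T, T, T]
r4 m[φ0→S] = [T, T, T]
r4 m[φ0→E] = [T, T, T]
r4 m[φ1→P] = [T, T, T]
r4 m[φ1→E] = [T, F, T]
r4 m[φ2→P] = [T, T, T]
r4 m[φ2→G] = [F, F, T]
r4 m[φ3→P] = [F, T, F]
r4 m[φ3→N] = [T, F, T]
r4 m[φ4→S] = [F, F, T]
r4 m[φ4→P] = [T, T, T]
r4 m[φ5→P] = [F, F, T]
r4 m[φ5→E] = [F, T, F]
r4 m[φ6→E] = [T, T, T]
r4 m[φ6→G] = [T, T, T]
r4 m[S→φ0] = [F, F, T]
r4 m[S→φ4] = [T, T, T]
r4 m[P→φ1] = [F, F, F]
r4 m[P→φ2] = [F, F, F]
r4 m[P→φ3] = [F, F, T]
r4 m[P→φ4] = [F, F, F]
r4 m[P→φ5] = [F, T, F]
r4 m[E→φ0] = [F, F, F]
r4 m[E→φ1] = [F, T, F]
r4 m[E→φ5] = [T, F, T]
r4 m[E→φ6] = [F, F, F]
r4 m[G→φ2] = [T, T, T]
r4 m[G→φ6] = [F, F, T]
r4 m[N→φ3] = [T, T, T]
no fixed point within 4 rounds

NOT CONVERGED within 4 rounds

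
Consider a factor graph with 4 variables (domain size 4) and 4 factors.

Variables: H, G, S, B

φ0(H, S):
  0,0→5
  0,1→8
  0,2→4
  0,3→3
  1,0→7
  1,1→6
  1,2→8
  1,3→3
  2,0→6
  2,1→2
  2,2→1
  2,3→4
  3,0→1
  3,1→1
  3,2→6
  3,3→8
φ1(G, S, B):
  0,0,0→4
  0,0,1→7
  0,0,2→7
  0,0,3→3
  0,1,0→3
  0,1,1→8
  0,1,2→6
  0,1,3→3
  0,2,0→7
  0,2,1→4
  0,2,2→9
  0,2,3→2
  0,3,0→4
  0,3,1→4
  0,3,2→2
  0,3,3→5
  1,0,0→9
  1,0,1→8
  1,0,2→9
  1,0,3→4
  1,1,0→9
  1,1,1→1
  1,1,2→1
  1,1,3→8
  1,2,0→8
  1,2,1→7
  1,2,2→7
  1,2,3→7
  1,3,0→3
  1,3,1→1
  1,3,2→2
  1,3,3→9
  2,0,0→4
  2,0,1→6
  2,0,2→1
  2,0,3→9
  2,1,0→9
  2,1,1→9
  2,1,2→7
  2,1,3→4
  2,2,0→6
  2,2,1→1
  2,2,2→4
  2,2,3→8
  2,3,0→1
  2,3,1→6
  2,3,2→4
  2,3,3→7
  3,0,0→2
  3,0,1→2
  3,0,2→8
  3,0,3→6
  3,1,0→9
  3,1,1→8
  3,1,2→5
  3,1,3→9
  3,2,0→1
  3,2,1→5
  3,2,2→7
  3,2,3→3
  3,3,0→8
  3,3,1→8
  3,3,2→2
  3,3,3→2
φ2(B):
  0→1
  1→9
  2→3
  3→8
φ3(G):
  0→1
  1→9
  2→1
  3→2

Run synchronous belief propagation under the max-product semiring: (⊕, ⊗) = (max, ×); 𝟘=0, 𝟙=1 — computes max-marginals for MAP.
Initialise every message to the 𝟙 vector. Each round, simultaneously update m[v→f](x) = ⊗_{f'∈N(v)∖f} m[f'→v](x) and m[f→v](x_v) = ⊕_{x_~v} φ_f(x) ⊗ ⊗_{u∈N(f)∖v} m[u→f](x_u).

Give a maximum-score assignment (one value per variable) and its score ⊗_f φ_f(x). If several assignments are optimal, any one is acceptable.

assignment: (H=3, G=1, S=3, B=3); score = 5184

init: all messages = 𝟙 over 4 values
r1 m[φ0→H] = [8, 8, 6, 8]
r1 m[φ0→S] = [7, 8, 8, 8]
r1 m[φ1→G] = [9, 9, 9, 9]
r1 m[φ1→S] = [9, 9, 9, 9]
r1 m[φ1→B] = [9, 9, 9, 9]
r1 m[φ2→B] = [1, 9, 3, 8]
r1 m[φ3→G] = [1, 9, 1, 2]
r1 m[H→φ0] = [1, 1, 1, 1]
r1 m[G→φ1] = [1, 1, 1, 1]
r1 m[G→φ3] = [1, 1, 1, 1]
r1 m[S→φ0] = [1, 1, 1, 1]
r1 m[S→φ1] = [1, 1, 1, 1]
r1 m[B→φ1] = [1, 1, 1, 1]
r1 m[B→φ2] = [1, 1, 1, 1]
r2 m[φ0→H] = [8, 8, 6, 8]
r2 m[φ0→S] = [7, 8, 8, 8]
r2 m[φ1→G] = [9, 9, 9, 9]
r2 m[φ1→S] = [9, 9, 9, 9]
r2 m[φ1→B] = [9, 9, 9, 9]
r2 m[φ2→B] = [1, 9, 3, 8]
r2 m[φ3→G] = [1, 9, 1, 2]
r2 m[H→φ0] = [1, 1, 1, 1]
r2 m[G→φ1] = [1, 9, 1, 2]
r2 m[G→φ3] = [9, 9, 9, 9]
r2 m[S→φ0] = [9, 9, 9, 9]
r2 m[S→φ1] = [7, 8, 8, 8]
r2 m[B→φ1] = [1, 9, 3, 8]
r2 m[B→φ2] = [9, 9, 9, 9]
r3 m[φ0→H] = [72, 72, 54, 72]
r3 m[φ0→S] = [7, 8, 8, 8]
r3 m[φ1→G] = [576, 576, 648, 576]
r3 m[φ1→S] = [648, 576, 567, 648]
r3 m[φ1→B] = [648, 504, 567, 648]
r3 m[φ2→B] = [1, 9, 3, 8]
r3 m[φ3→G] = [1, 9, 1, 2]
r3 m[H→φ0] = [1, 1, 1, 1]
r3 m[G→φ1] = [1, 9, 1, 2]
r3 m[G→φ3] = [9, 9, 9, 9]
r3 m[S→φ0] = [9, 9, 9, 9]
r3 m[S→φ1] = [7, 8, 8, 8]
r3 m[B→φ1] = [1, 9, 3, 8]
r3 m[B→φ2] = [9, 9, 9, 9]
r4 m[φ0→H] = [72, 72, 54, 72]
r4 m[φ0→S] = [7, 8, 8, 8]
r4 m[φ1→G] = [576, 576, 648, 576]
r4 m[φ1→S] = [648, 576, 567, 648]
r4 m[φ1→B] = [648, 504, 567, 648]
r4 m[φ2→B] = [1, 9, 3, 8]
r4 m[φ3→G] = [1, 9, 1, 2]
r4 m[H→φ0] = [1, 1, 1, 1]
r4 m[G→φ1] = [1, 9, 1, 2]
r4 m[G→φ3] = [576, 576, 648, 576]
r4 m[S→φ0] = [648, 576, 567, 648]
r4 m[S→φ1] = [7, 8, 8, 8]
r4 m[B→φ1] = [1, 9, 3, 8]
r4 m[B→φ2] = [648, 504, 567, 648]
r5 m[φ0→H] = [4608, 4536, 3888, 5184]
r5 m[φ0→S] = [7, 8, 8, 8]
r5 m[φ1→G] = [576, 576, 648, 576]
r5 m[φ1→S] = [648, 576, 567, 648]
r5 m[φ1→B] = [648, 504, 567, 648]
r5 m[φ2→B] = [1, 9, 3, 8]
r5 m[φ3→G] = [1, 9, 1, 2]
r5 m[H→φ0] = [1, 1, 1, 1]
r5 m[G→φ1] = [1, 9, 1, 2]
r5 m[G→φ3] = [576, 576, 648, 576]
r5 m[S→φ0] = [648, 576, 567, 648]
r5 m[S→φ1] = [7, 8, 8, 8]
r5 m[B→φ1] = [1, 9, 3, 8]
r5 m[B→φ2] = [648, 504, 567, 648]
r6 m[φ0→H] = [4608, 4536, 3888, 5184]
r6 m[φ0→S] = [7, 8, 8, 8]
r6 m[φ1→G] = [576, 576, 648, 576]
r6 m[φ1→S] = [648, 576, 567, 648]
r6 m[φ1→B] = [648, 504, 567, 648]
r6 m[φ2→B] = [1, 9, 3, 8]
r6 m[φ3→G] = [1, 9, 1, 2]
r6 m[H→φ0] = [1, 1, 1, 1]
r6 m[G→φ1] = [1, 9, 1, 2]
r6 m[G→φ3] = [576, 576, 648, 576]
r6 m[S→φ0] = [648, 576, 567, 648]
r6 m[S→φ1] = [7, 8, 8, 8]
r6 m[B→φ1] = [1, 9, 3, 8]
r6 m[B→φ2] = [648, 504, 567, 648]
fixed point reached at round 6
traceback from H: (H=3, G=1, S=3, B=3), score=5184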